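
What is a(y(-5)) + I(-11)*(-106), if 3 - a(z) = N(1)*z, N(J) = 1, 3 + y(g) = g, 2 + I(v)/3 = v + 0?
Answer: 4145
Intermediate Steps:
I(v) = -6 + 3*v (I(v) = -6 + 3*(v + 0) = -6 + 3*v)
y(g) = -3 + g
a(z) = 3 - z
a(y(-5)) + I(-11)*(-106) = (3 - (-3 - 5)) + (-6 + 3*(-11))*(-106) = (3 - 1*(-8)) + (-6 - 33)*(-106) = (3 + 8) - 39*(-106) = 11 + 4134 = 4145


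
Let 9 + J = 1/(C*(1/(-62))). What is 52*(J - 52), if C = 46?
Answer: -74568/23 ≈ -3242.1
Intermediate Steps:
J = -238/23 (J = -9 + 1/(46*(1/(-62))) = -9 + 1/(46*(-1/62)) = -9 + (1/46)*(-62) = -9 - 31/23 = -238/23 ≈ -10.348)
52*(J - 52) = 52*(-238/23 - 52) = 52*(-1434/23) = -74568/23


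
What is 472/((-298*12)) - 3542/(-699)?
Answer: 171337/34717 ≈ 4.9352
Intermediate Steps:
472/((-298*12)) - 3542/(-699) = 472/(-3576) - 3542*(-1/699) = 472*(-1/3576) + 3542/699 = -59/447 + 3542/699 = 171337/34717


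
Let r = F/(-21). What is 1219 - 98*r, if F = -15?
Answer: 1149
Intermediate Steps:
r = 5/7 (r = -15/(-21) = -1/21*(-15) = 5/7 ≈ 0.71429)
1219 - 98*r = 1219 - 98*5/7 = 1219 - 70 = 1149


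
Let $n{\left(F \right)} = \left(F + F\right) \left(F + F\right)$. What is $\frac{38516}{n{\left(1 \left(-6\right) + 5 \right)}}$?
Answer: $9629$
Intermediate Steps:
$n{\left(F \right)} = 4 F^{2}$ ($n{\left(F \right)} = 2 F 2 F = 4 F^{2}$)
$\frac{38516}{n{\left(1 \left(-6\right) + 5 \right)}} = \frac{38516}{4 \left(1 \left(-6\right) + 5\right)^{2}} = \frac{38516}{4 \left(-6 + 5\right)^{2}} = \frac{38516}{4 \left(-1\right)^{2}} = \frac{38516}{4 \cdot 1} = \frac{38516}{4} = 38516 \cdot \frac{1}{4} = 9629$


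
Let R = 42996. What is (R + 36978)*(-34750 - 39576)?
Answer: -5944147524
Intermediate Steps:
(R + 36978)*(-34750 - 39576) = (42996 + 36978)*(-34750 - 39576) = 79974*(-74326) = -5944147524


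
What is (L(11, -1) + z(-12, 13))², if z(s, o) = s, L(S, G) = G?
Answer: 169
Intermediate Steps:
(L(11, -1) + z(-12, 13))² = (-1 - 12)² = (-13)² = 169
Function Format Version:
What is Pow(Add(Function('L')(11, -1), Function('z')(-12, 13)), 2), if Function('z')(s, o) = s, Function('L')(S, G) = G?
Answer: 169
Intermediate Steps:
Pow(Add(Function('L')(11, -1), Function('z')(-12, 13)), 2) = Pow(Add(-1, -12), 2) = Pow(-13, 2) = 169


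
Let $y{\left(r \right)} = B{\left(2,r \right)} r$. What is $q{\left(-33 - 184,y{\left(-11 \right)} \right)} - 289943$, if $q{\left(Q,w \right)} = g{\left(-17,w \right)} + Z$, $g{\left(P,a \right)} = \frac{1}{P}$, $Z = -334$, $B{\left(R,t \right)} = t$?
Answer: $- \frac{4934710}{17} \approx -2.9028 \cdot 10^{5}$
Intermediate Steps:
$y{\left(r \right)} = r^{2}$ ($y{\left(r \right)} = r r = r^{2}$)
$q{\left(Q,w \right)} = - \frac{5679}{17}$ ($q{\left(Q,w \right)} = \frac{1}{-17} - 334 = - \frac{1}{17} - 334 = - \frac{5679}{17}$)
$q{\left(-33 - 184,y{\left(-11 \right)} \right)} - 289943 = - \frac{5679}{17} - 289943 = - \frac{4934710}{17}$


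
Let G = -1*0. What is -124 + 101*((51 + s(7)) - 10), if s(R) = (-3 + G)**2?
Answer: 4926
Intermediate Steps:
G = 0
s(R) = 9 (s(R) = (-3 + 0)**2 = (-3)**2 = 9)
-124 + 101*((51 + s(7)) - 10) = -124 + 101*((51 + 9) - 10) = -124 + 101*(60 - 10) = -124 + 101*50 = -124 + 5050 = 4926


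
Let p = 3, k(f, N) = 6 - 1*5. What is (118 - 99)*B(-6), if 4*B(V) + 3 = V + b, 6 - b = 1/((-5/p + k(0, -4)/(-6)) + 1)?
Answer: -171/20 ≈ -8.5500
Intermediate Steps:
k(f, N) = 1 (k(f, N) = 6 - 5 = 1)
b = 36/5 (b = 6 - 1/((-5/3 + 1/(-6)) + 1) = 6 - 1/((-5*1/3 + 1*(-1/6)) + 1) = 6 - 1/((-5/3 - 1/6) + 1) = 6 - 1/(-11/6 + 1) = 6 - 1/(-5/6) = 6 - 1*(-6/5) = 6 + 6/5 = 36/5 ≈ 7.2000)
B(V) = 21/20 + V/4 (B(V) = -3/4 + (V + 36/5)/4 = -3/4 + (36/5 + V)/4 = -3/4 + (9/5 + V/4) = 21/20 + V/4)
(118 - 99)*B(-6) = (118 - 99)*(21/20 + (1/4)*(-6)) = 19*(21/20 - 3/2) = 19*(-9/20) = -171/20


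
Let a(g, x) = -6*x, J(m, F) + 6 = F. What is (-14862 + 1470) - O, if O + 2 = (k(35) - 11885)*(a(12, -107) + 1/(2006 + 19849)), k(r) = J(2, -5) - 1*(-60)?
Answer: 165777224146/21855 ≈ 7.5853e+6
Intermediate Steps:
J(m, F) = -6 + F
k(r) = 49 (k(r) = (-6 - 5) - 1*(-60) = -11 + 60 = 49)
O = -166069906306/21855 (O = -2 + (49 - 11885)*(-6*(-107) + 1/(2006 + 19849)) = -2 - 11836*(642 + 1/21855) = -2 - 11836*14030911/21855 = -2 - 166069862596/21855 = -166069906306/21855 ≈ -7.5987e+6)
(-14862 + 1470) - O = (-14862 + 1470) - 1*(-166069906306/21855) = -13392 + 166069906306/21855 = 165777224146/21855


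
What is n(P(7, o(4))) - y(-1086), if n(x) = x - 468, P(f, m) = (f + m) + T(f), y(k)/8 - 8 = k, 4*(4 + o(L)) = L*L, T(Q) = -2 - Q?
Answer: 8154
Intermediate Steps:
o(L) = -4 + L²/4 (o(L) = -4 + (L*L)/4 = -4 + L²/4)
y(k) = 64 + 8*k
P(f, m) = -2 + m (P(f, m) = (f + m) + (-2 - f) = -2 + m)
n(x) = -468 + x
n(P(7, o(4))) - y(-1086) = (-468 + (-2 + (-4 + (¼)*4²))) - (64 + 8*(-1086)) = (-468 + (-2 + (-4 + (¼)*16))) - (64 - 8688) = (-468 + (-2 + (-4 + 4))) - 1*(-8624) = (-468 + (-2 + 0)) + 8624 = (-468 - 2) + 8624 = -470 + 8624 = 8154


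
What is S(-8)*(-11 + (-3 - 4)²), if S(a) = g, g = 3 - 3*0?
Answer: 114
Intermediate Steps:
g = 3 (g = 3 + 0 = 3)
S(a) = 3
S(-8)*(-11 + (-3 - 4)²) = 3*(-11 + (-3 - 4)²) = 3*(-11 + (-7)²) = 3*(-11 + 49) = 3*38 = 114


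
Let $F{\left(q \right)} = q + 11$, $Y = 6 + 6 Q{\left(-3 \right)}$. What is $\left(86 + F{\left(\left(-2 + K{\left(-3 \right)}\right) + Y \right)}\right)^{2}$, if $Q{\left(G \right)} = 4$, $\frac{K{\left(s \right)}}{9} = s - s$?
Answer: $15625$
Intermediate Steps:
$K{\left(s \right)} = 0$ ($K{\left(s \right)} = 9 \left(s - s\right) = 9 \cdot 0 = 0$)
$Y = 30$ ($Y = 6 + 6 \cdot 4 = 6 + 24 = 30$)
$F{\left(q \right)} = 11 + q$
$\left(86 + F{\left(\left(-2 + K{\left(-3 \right)}\right) + Y \right)}\right)^{2} = \left(86 + \left(11 + \left(\left(-2 + 0\right) + 30\right)\right)\right)^{2} = \left(86 + \left(11 + \left(-2 + 30\right)\right)\right)^{2} = \left(86 + \left(11 + 28\right)\right)^{2} = \left(86 + 39\right)^{2} = 125^{2} = 15625$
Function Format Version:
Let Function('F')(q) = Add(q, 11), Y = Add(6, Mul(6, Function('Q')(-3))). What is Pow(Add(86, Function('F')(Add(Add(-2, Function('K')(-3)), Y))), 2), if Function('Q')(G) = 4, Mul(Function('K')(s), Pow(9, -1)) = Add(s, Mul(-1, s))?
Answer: 15625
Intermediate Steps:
Function('K')(s) = 0 (Function('K')(s) = Mul(9, Add(s, Mul(-1, s))) = Mul(9, 0) = 0)
Y = 30 (Y = Add(6, Mul(6, 4)) = Add(6, 24) = 30)
Function('F')(q) = Add(11, q)
Pow(Add(86, Function('F')(Add(Add(-2, Function('K')(-3)), Y))), 2) = Pow(Add(86, Add(11, Add(Add(-2, 0), 30))), 2) = Pow(Add(86, Add(11, Add(-2, 30))), 2) = Pow(Add(86, Add(11, 28)), 2) = Pow(Add(86, 39), 2) = Pow(125, 2) = 15625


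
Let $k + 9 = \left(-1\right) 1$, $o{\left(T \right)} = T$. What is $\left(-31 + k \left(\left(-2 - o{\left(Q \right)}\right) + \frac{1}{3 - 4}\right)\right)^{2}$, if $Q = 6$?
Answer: $3481$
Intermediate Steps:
$k = -10$ ($k = -9 - 1 = -10$)
$\left(-31 + k \left(\left(-2 - o{\left(Q \right)}\right) + \frac{1}{3 - 4}\right)\right)^{2} = \left(-31 - 10 \left(\left(-2 - 6\right) + \frac{1}{3 - 4}\right)\right)^{2} = \left(-31 - 10 \left(\left(-2 - 6\right) + \frac{1}{-1}\right)\right)^{2} = \left(-31 - 10 \left(-8 - 1\right)\right)^{2} = \left(-31 - -90\right)^{2} = \left(-31 + 90\right)^{2} = 59^{2} = 3481$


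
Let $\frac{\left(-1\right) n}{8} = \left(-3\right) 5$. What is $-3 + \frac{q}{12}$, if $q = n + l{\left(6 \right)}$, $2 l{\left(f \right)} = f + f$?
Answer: $\frac{15}{2} \approx 7.5$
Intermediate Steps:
$n = 120$ ($n = - 8 \left(\left(-3\right) 5\right) = \left(-8\right) \left(-15\right) = 120$)
$l{\left(f \right)} = f$ ($l{\left(f \right)} = \frac{f + f}{2} = \frac{2 f}{2} = f$)
$q = 126$ ($q = 120 + 6 = 126$)
$-3 + \frac{q}{12} = -3 + \frac{1}{12} \cdot 126 = -3 + \frac{21}{2} = \frac{15}{2}$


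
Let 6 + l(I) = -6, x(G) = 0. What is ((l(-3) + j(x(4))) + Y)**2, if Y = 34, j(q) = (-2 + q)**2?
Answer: 676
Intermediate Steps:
l(I) = -12 (l(I) = -6 - 6 = -12)
((l(-3) + j(x(4))) + Y)**2 = ((-12 + (-2 + 0)**2) + 34)**2 = ((-12 + (-2)**2) + 34)**2 = ((-12 + 4) + 34)**2 = (-8 + 34)**2 = 26**2 = 676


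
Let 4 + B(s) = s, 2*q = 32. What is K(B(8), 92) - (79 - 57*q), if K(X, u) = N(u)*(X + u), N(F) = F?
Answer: 9665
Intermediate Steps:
q = 16 (q = (½)*32 = 16)
B(s) = -4 + s
K(X, u) = u*(X + u)
K(B(8), 92) - (79 - 57*q) = 92*((-4 + 8) + 92) - (79 - 57*16) = 92*(4 + 92) - (79 - 912) = 92*96 - 1*(-833) = 8832 + 833 = 9665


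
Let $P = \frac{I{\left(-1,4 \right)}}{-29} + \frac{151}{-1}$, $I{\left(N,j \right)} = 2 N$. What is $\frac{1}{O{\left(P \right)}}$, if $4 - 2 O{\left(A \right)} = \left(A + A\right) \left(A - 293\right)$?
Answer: $- \frac{841}{56347816} \approx -1.4925 \cdot 10^{-5}$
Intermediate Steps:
$P = - \frac{4377}{29}$ ($P = \frac{2 \left(-1\right)}{-29} + \frac{151}{-1} = \left(-2\right) \left(- \frac{1}{29}\right) + 151 \left(-1\right) = \frac{2}{29} - 151 = - \frac{4377}{29} \approx -150.93$)
$O{\left(A \right)} = 2 - A \left(-293 + A\right)$ ($O{\left(A \right)} = 2 - \frac{\left(A + A\right) \left(A - 293\right)}{2} = 2 - \frac{2 A \left(-293 + A\right)}{2} = 2 - A \left(-293 + A\right)$)
$\frac{1}{O{\left(P \right)}} = \frac{1}{2 - \left(- \frac{4377}{29}\right)^{2} + 293 \left(- \frac{4377}{29}\right)} = \frac{1}{2 - \frac{19158129}{841} - \frac{1282461}{29}} = \frac{1}{- \frac{56347816}{841}} = - \frac{841}{56347816}$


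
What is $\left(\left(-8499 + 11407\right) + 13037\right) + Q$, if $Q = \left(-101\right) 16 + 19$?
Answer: $14348$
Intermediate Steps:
$Q = -1597$ ($Q = -1616 + 19 = -1597$)
$\left(\left(-8499 + 11407\right) + 13037\right) + Q = \left(\left(-8499 + 11407\right) + 13037\right) - 1597 = \left(2908 + 13037\right) - 1597 = 15945 - 1597 = 14348$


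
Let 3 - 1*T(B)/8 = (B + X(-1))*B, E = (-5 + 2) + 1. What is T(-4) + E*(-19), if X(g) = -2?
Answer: -130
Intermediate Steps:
E = -2 (E = -3 + 1 = -2)
T(B) = 24 - 8*B*(-2 + B) (T(B) = 24 - 8*(B - 2)*B = 24 - 8*(-2 + B)*B = 24 - 8*B*(-2 + B))
T(-4) + E*(-19) = (24 - 8*(-4)² + 16*(-4)) - 2*(-19) = (24 - 8*16 - 64) + 38 = (24 - 128 - 64) + 38 = -168 + 38 = -130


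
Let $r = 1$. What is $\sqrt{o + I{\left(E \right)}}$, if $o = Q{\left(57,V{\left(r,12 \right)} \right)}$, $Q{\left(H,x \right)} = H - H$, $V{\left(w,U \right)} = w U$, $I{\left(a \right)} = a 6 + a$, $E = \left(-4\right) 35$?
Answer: $14 i \sqrt{5} \approx 31.305 i$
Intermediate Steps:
$E = -140$
$I{\left(a \right)} = 7 a$ ($I{\left(a \right)} = 6 a + a = 7 a$)
$V{\left(w,U \right)} = U w$
$Q{\left(H,x \right)} = 0$
$o = 0$
$\sqrt{o + I{\left(E \right)}} = \sqrt{0 + 7 \left(-140\right)} = \sqrt{0 - 980} = \sqrt{-980} = 14 i \sqrt{5}$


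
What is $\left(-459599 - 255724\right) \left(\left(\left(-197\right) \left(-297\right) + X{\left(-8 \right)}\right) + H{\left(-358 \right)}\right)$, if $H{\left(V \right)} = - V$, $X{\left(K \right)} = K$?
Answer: $-42103196457$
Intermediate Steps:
$\left(-459599 - 255724\right) \left(\left(\left(-197\right) \left(-297\right) + X{\left(-8 \right)}\right) + H{\left(-358 \right)}\right) = \left(-459599 - 255724\right) \left(\left(\left(-197\right) \left(-297\right) - 8\right) - -358\right) = - 715323 \left(\left(58509 - 8\right) + 358\right) = - 715323 \left(58501 + 358\right) = \left(-715323\right) 58859 = -42103196457$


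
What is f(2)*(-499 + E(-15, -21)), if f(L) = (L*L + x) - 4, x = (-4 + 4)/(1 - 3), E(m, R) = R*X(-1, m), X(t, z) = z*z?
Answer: 0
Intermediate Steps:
X(t, z) = z**2
E(m, R) = R*m**2
x = 0 (x = 0/(-2) = 0*(-1/2) = 0)
f(L) = -4 + L**2 (f(L) = (L*L + 0) - 4 = (L**2 + 0) - 4 = L**2 - 4 = -4 + L**2)
f(2)*(-499 + E(-15, -21)) = (-4 + 2**2)*(-499 - 21*(-15)**2) = (-4 + 4)*(-499 - 21*225) = 0*(-499 - 4725) = 0*(-5224) = 0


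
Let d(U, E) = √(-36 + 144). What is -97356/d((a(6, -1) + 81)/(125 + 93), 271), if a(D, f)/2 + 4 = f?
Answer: -16226*√3/3 ≈ -9368.1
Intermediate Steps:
a(D, f) = -8 + 2*f
d(U, E) = 6*√3 (d(U, E) = √108 = 6*√3)
-97356/d((a(6, -1) + 81)/(125 + 93), 271) = -97356*√3/18 = -16226*√3/3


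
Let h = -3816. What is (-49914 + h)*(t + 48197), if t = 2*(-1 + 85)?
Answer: -2598651450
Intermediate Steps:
t = 168 (t = 2*84 = 168)
(-49914 + h)*(t + 48197) = (-49914 - 3816)*(168 + 48197) = -53730*48365 = -2598651450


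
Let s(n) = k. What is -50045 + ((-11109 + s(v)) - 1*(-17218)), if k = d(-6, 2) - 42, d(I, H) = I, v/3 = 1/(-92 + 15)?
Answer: -43984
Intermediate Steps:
v = -3/77 (v = 3/(-92 + 15) = 3/(-77) = 3*(-1/77) = -3/77 ≈ -0.038961)
k = -48 (k = -6 - 42 = -48)
s(n) = -48
-50045 + ((-11109 + s(v)) - 1*(-17218)) = -50045 + ((-11109 - 48) - 1*(-17218)) = -50045 + (-11157 + 17218) = -50045 + 6061 = -43984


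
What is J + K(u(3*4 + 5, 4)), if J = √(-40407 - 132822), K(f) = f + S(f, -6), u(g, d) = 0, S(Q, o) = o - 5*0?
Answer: -6 + I*√173229 ≈ -6.0 + 416.21*I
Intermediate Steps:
S(Q, o) = o (S(Q, o) = o + 0 = o)
K(f) = -6 + f (K(f) = f - 6 = -6 + f)
J = I*√173229 (J = √(-173229) = I*√173229 ≈ 416.21*I)
J + K(u(3*4 + 5, 4)) = I*√173229 + (-6 + 0) = I*√173229 - 6 = -6 + I*√173229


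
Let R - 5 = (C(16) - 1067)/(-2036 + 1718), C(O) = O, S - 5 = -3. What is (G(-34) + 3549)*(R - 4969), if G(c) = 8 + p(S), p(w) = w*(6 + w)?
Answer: -1878803691/106 ≈ -1.7725e+7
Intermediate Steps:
S = 2 (S = 5 - 3 = 2)
R = 2641/318 (R = 5 + (16 - 1067)/(-2036 + 1718) = 5 - 1051/(-318) = 5 - 1051*(-1/318) = 5 + 1051/318 = 2641/318 ≈ 8.3050)
G(c) = 24 (G(c) = 8 + 2*(6 + 2) = 8 + 2*8 = 8 + 16 = 24)
(G(-34) + 3549)*(R - 4969) = (24 + 3549)*(2641/318 - 4969) = 3573*(-1577501/318) = -1878803691/106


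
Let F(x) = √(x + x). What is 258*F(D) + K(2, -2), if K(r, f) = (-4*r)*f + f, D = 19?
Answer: 14 + 258*√38 ≈ 1604.4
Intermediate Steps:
F(x) = √2*√x (F(x) = √(2*x) = √2*√x)
K(r, f) = f - 4*f*r (K(r, f) = -4*f*r + f = f - 4*f*r)
258*F(D) + K(2, -2) = 258*(√2*√19) - 2*(1 - 4*2) = 258*√38 - 2*(1 - 8) = 258*√38 - 2*(-7) = 258*√38 + 14 = 14 + 258*√38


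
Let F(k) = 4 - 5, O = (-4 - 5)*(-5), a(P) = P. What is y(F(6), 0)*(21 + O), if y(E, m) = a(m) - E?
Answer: 66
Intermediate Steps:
O = 45 (O = -9*(-5) = 45)
F(k) = -1
y(E, m) = m - E
y(F(6), 0)*(21 + O) = (0 - 1*(-1))*(21 + 45) = (0 + 1)*66 = 1*66 = 66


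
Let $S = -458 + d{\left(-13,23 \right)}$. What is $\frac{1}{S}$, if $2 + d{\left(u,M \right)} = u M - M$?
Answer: $- \frac{1}{782} \approx -0.0012788$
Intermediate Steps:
$d{\left(u,M \right)} = -2 - M + M u$ ($d{\left(u,M \right)} = -2 + \left(u M - M\right) = -2 + \left(M u - M\right) = -2 + \left(- M + M u\right) = -2 - M + M u$)
$S = -782$ ($S = -458 - 324 = -782$)
$\frac{1}{S} = \frac{1}{-782} = - \frac{1}{782}$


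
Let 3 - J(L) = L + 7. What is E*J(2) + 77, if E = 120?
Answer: -643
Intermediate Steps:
J(L) = -4 - L (J(L) = 3 - (L + 7) = 3 - (7 + L) = 3 + (-7 - L) = -4 - L)
E*J(2) + 77 = 120*(-4 - 1*2) + 77 = 120*(-4 - 2) + 77 = 120*(-6) + 77 = -720 + 77 = -643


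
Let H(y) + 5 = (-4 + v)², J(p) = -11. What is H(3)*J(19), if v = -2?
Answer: -341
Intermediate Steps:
H(y) = 31 (H(y) = -5 + (-4 - 2)² = -5 + (-6)² = -5 + 36 = 31)
H(3)*J(19) = 31*(-11) = -341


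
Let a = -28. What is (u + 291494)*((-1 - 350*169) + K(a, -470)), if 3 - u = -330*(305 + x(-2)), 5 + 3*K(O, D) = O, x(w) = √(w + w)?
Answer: -23200200814 - 39046920*I ≈ -2.32e+10 - 3.9047e+7*I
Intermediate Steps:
x(w) = √2*√w (x(w) = √(2*w) = √2*√w)
K(O, D) = -5/3 + O/3
u = 100653 + 660*I (u = 3 - (-330)*(305 + √2*√(-2)) = 3 - (-330)*(305 + √2*(I*√2)) = 3 - (-330)*(305 + 2*I) = 3 - (-100650 - 660*I) = 3 + (100650 + 660*I) = 100653 + 660*I ≈ 1.0065e+5 + 660.0*I)
(u + 291494)*((-1 - 350*169) + K(a, -470)) = ((100653 + 660*I) + 291494)*((-1 - 350*169) + (-5/3 + (⅓)*(-28))) = (392147 + 660*I)*((-1 - 59150) + (-5/3 - 28/3)) = (392147 + 660*I)*(-59151 - 11) = (392147 + 660*I)*(-59162) = -23200200814 - 39046920*I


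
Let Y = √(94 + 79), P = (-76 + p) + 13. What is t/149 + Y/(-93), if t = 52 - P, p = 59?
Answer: 56/149 - √173/93 ≈ 0.23441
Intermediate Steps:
P = -4 (P = (-76 + 59) + 13 = -17 + 13 = -4)
Y = √173 ≈ 13.153
t = 56 (t = 52 - 1*(-4) = 52 + 4 = 56)
t/149 + Y/(-93) = 56/149 + √173/(-93) = 56*(1/149) + √173*(-1/93) = 56/149 - √173/93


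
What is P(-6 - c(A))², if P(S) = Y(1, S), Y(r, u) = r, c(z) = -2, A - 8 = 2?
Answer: 1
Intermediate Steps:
A = 10 (A = 8 + 2 = 10)
P(S) = 1
P(-6 - c(A))² = 1² = 1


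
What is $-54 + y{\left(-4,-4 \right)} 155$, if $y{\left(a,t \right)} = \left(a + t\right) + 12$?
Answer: $566$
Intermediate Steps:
$y{\left(a,t \right)} = 12 + a + t$
$-54 + y{\left(-4,-4 \right)} 155 = -54 + \left(12 - 4 - 4\right) 155 = -54 + 4 \cdot 155 = -54 + 620 = 566$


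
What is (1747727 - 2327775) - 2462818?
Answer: -3042866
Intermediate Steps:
(1747727 - 2327775) - 2462818 = -580048 - 2462818 = -3042866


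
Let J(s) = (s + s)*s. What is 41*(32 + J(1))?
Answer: 1394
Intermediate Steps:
J(s) = 2*s² (J(s) = (2*s)*s = 2*s²)
41*(32 + J(1)) = 41*(32 + 2*1²) = 41*(32 + 2*1) = 41*(32 + 2) = 41*34 = 1394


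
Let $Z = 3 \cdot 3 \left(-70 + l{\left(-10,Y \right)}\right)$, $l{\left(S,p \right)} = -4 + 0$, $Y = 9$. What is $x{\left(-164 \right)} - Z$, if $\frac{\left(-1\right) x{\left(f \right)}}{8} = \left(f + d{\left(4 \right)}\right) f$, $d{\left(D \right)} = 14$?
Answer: $-196134$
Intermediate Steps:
$l{\left(S,p \right)} = -4$
$Z = -666$ ($Z = 3 \cdot 3 \left(-70 - 4\right) = 9 \left(-74\right) = -666$)
$x{\left(f \right)} = - 8 f \left(14 + f\right)$ ($x{\left(f \right)} = - 8 \left(f + 14\right) f = - 8 \left(14 + f\right) f = - 8 f \left(14 + f\right)$)
$x{\left(-164 \right)} - Z = \left(-8\right) \left(-164\right) \left(14 - 164\right) - -666 = \left(-8\right) \left(-164\right) \left(-150\right) + 666 = -196800 + 666 = -196134$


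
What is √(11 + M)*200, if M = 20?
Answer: 200*√31 ≈ 1113.6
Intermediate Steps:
√(11 + M)*200 = √(11 + 20)*200 = √31*200 = 200*√31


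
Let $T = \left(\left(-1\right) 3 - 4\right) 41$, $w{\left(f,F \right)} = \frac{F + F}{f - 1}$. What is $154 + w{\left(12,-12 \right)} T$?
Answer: $\frac{8582}{11} \approx 780.18$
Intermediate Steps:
$w{\left(f,F \right)} = \frac{2 F}{-1 + f}$
$T = -287$ ($T = \left(-3 - 4\right) 41 = \left(-7\right) 41 = -287$)
$154 + w{\left(12,-12 \right)} T = 154 + 2 \left(-12\right) \frac{1}{-1 + 12} \left(-287\right) = 154 + 2 \left(-12\right) \frac{1}{11} \left(-287\right) = 154 - - \frac{6888}{11} = 154 + \frac{6888}{11} = \frac{8582}{11}$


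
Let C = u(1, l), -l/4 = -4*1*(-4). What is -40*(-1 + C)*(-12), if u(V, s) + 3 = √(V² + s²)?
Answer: -1920 + 480*√4097 ≈ 28804.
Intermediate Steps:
l = -64 (l = -4*(-4*1)*(-4) = -(-16)*(-4) = -4*16 = -64)
u(V, s) = -3 + √(V² + s²)
C = -3 + √4097 (C = -3 + √(1² + (-64)²) = -3 + √(1 + 4096) = -3 + √4097 ≈ 61.008)
-40*(-1 + C)*(-12) = -40*(-1 + (-3 + √4097))*(-12) = -40*(-4 + √4097)*(-12) = -10*(-16 + 4*√4097)*(-12) = (160 - 40*√4097)*(-12) = -1920 + 480*√4097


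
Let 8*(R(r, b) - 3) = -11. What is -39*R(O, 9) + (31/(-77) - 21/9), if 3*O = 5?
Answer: -122173/1848 ≈ -66.111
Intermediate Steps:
O = 5/3 (O = (1/3)*5 = 5/3 ≈ 1.6667)
R(r, b) = 13/8 (R(r, b) = 3 + (1/8)*(-11) = 3 - 11/8 = 13/8)
-39*R(O, 9) + (31/(-77) - 21/9) = -39*13/8 + (31/(-77) - 21/9) = -507/8 + (31*(-1/77) - 21*1/9) = -507/8 + (-31/77 - 7/3) = -507/8 - 632/231 = -122173/1848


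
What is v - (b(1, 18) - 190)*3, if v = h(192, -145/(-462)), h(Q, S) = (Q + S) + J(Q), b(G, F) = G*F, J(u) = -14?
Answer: 320773/462 ≈ 694.31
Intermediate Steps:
b(G, F) = F*G
h(Q, S) = -14 + Q + S (h(Q, S) = (Q + S) - 14 = -14 + Q + S)
v = 82381/462 (v = -14 + 192 - 145/(-462) = -14 + 192 - 145*(-1/462) = -14 + 192 + 145/462 = 82381/462 ≈ 178.31)
v - (b(1, 18) - 190)*3 = 82381/462 - (18*1 - 190)*3 = 82381/462 - (18 - 190)*3 = 82381/462 - (-172)*3 = 82381/462 - 1*(-516) = 82381/462 + 516 = 320773/462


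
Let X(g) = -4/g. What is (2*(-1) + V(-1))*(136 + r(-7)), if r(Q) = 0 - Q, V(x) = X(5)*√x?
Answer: -286 - 572*I/5 ≈ -286.0 - 114.4*I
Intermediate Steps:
V(x) = -4*√x/5 (V(x) = (-4/5)*√x = (-4*⅕)*√x = -4*√x/5)
r(Q) = -Q
(2*(-1) + V(-1))*(136 + r(-7)) = (2*(-1) - 4*I/5)*(136 - 1*(-7)) = (-2 - 4*I/5)*(136 + 7) = (-2 - 4*I/5)*143 = -286 - 572*I/5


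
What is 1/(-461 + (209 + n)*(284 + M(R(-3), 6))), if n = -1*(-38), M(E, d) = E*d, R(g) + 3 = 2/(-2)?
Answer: 1/63759 ≈ 1.5684e-5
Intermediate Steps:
R(g) = -4 (R(g) = -3 + 2/(-2) = -3 + 2*(-1/2) = -3 - 1 = -4)
n = 38
1/(-461 + (209 + n)*(284 + M(R(-3), 6))) = 1/(-461 + (209 + 38)*(284 - 4*6)) = 1/(-461 + 247*(284 - 24)) = 1/(-461 + 247*260) = 1/(-461 + 64220) = 1/63759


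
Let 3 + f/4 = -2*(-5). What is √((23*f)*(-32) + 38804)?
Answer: 2*√4549 ≈ 134.89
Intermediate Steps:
f = 28 (f = -12 + 4*(-2*(-5)) = -12 + 4*10 = -12 + 40 = 28)
√((23*f)*(-32) + 38804) = √((23*28)*(-32) + 38804) = √(644*(-32) + 38804) = √(-20608 + 38804) = √18196 = 2*√4549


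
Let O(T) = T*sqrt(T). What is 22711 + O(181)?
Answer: 22711 + 181*sqrt(181) ≈ 25146.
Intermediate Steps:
O(T) = T**(3/2)
22711 + O(181) = 22711 + 181**(3/2) = 22711 + 181*sqrt(181)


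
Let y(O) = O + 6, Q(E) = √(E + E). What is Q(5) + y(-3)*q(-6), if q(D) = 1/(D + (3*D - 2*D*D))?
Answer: -1/32 + √10 ≈ 3.1310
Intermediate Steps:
Q(E) = √2*√E (Q(E) = √(2*E) = √2*√E)
y(O) = 6 + O
q(D) = 1/(-2*D² + 4*D) (q(D) = 1/(D + (3*D - 2*D²)) = 1/(D + (-2*D² + 3*D)) = 1/(-2*D² + 4*D))
Q(5) + y(-3)*q(-6) = √2*√5 + (6 - 3)*(-½/(-6*(-2 - 6))) = √10 + 3*(-½*(-⅙)/(-8)) = √10 + 3*(-½*(-⅙)*(-⅛)) = √10 + 3*(-1/96) = √10 - 1/32 = -1/32 + √10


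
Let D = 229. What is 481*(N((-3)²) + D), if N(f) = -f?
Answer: 105820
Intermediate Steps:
481*(N((-3)²) + D) = 481*(-1*(-3)² + 229) = 481*(-1*9 + 229) = 481*(-9 + 229) = 481*220 = 105820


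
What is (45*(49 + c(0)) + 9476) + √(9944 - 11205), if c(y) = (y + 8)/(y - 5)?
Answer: 11609 + I*√1261 ≈ 11609.0 + 35.511*I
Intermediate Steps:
c(y) = (8 + y)/(-5 + y)
(45*(49 + c(0)) + 9476) + √(9944 - 11205) = (45*(49 + (8 + 0)/(-5 + 0)) + 9476) + √(9944 - 11205) = (45*(49 + 8/(-5)) + 9476) + √(-1261) = (45*(49 - ⅕*8) + 9476) + I*√1261 = (45*(49 - 8/5) + 9476) + I*√1261 = (45*(237/5) + 9476) + I*√1261 = (2133 + 9476) + I*√1261 = 11609 + I*√1261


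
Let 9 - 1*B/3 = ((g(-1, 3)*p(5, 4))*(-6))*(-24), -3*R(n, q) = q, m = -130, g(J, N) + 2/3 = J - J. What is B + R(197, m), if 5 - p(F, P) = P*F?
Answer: -12749/3 ≈ -4249.7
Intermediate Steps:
g(J, N) = -2/3 (g(J, N) = -2/3 + (J - J) = -2/3 + 0 = -2/3)
p(F, P) = 5 - F*P (p(F, P) = 5 - P*F = 5 - F*P)
R(n, q) = -q/3
B = -4293 (B = 27 - 3*-2*(5 - 1*5*4)/3*(-6)*(-24) = 27 - 3*-2*(5 - 20)/3*(-6)*(-24) = 27 - 3*-2/3*(-15)*(-6)*(-24) = 27 - 3*10*(-6)*(-24) = 27 - (-180)*(-24) = 27 - 3*1440 = 27 - 4320 = -4293)
B + R(197, m) = -4293 - 1/3*(-130) = -4293 + 130/3 = -12749/3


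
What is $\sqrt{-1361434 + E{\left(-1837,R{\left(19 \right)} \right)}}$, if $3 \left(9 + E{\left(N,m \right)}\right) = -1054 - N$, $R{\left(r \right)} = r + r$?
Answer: $i \sqrt{1361182} \approx 1166.7 i$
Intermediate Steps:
$R{\left(r \right)} = 2 r$
$E{\left(N,m \right)} = - \frac{1081}{3} - \frac{N}{3}$ ($E{\left(N,m \right)} = -9 + \frac{-1054 - N}{3} = -9 - \left(\frac{1054}{3} + \frac{N}{3}\right) = - \frac{1081}{3} - \frac{N}{3}$)
$\sqrt{-1361434 + E{\left(-1837,R{\left(19 \right)} \right)}} = \sqrt{-1361434 - -252} = \sqrt{-1361434 + \left(- \frac{1081}{3} + \frac{1837}{3}\right)} = \sqrt{-1361434 + 252} = \sqrt{-1361182} = i \sqrt{1361182}$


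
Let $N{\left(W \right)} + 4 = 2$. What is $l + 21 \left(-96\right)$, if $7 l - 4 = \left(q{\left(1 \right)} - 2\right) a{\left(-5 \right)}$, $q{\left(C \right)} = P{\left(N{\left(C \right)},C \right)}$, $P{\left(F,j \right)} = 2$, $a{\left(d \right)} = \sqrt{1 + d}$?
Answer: $- \frac{14108}{7} \approx -2015.4$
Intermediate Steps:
$N{\left(W \right)} = -2$ ($N{\left(W \right)} = -4 + 2 = -2$)
$q{\left(C \right)} = 2$
$l = \frac{4}{7}$ ($l = \frac{4}{7} + \frac{\left(2 - 2\right) \sqrt{1 - 5}}{7} = \frac{4}{7} + \frac{0 \sqrt{-4}}{7} = \frac{4}{7} + \frac{0 \cdot 2 i}{7} = \frac{4}{7} + \frac{1}{7} \cdot 0 = \frac{4}{7} + 0 = \frac{4}{7} \approx 0.57143$)
$l + 21 \left(-96\right) = \frac{4}{7} + 21 \left(-96\right) = \frac{4}{7} - 2016 = - \frac{14108}{7}$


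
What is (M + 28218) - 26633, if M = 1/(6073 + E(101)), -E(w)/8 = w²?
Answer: 119722974/75535 ≈ 1585.0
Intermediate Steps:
E(w) = -8*w²
M = -1/75535 (M = 1/(6073 - 8*101²) = 1/(6073 - 8*10201) = 1/(6073 - 81608) = 1/(-75535) = -1/75535 ≈ -1.3239e-5)
(M + 28218) - 26633 = (-1/75535 + 28218) - 26633 = 2131446629/75535 - 26633 = 119722974/75535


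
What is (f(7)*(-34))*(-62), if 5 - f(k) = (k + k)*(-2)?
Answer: 69564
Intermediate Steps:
f(k) = 5 + 4*k (f(k) = 5 - (k + k)*(-2) = 5 - 2*k*(-2) = 5 - (-4)*k = 5 + 4*k)
(f(7)*(-34))*(-62) = ((5 + 4*7)*(-34))*(-62) = ((5 + 28)*(-34))*(-62) = (33*(-34))*(-62) = -1122*(-62) = 69564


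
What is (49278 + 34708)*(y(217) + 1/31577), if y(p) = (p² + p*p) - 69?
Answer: 35654215368212/4511 ≈ 7.9038e+9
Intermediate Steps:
y(p) = -69 + 2*p² (y(p) = (p² + p²) - 69 = 2*p² - 69 = -69 + 2*p²)
(49278 + 34708)*(y(217) + 1/31577) = (49278 + 34708)*((-69 + 2*217²) + 1/31577) = 83986*((-69 + 2*47089) + 1/31577) = 83986*((-69 + 94178) + 1/31577) = 83986*(94109 + 1/31577) = 83986*(2971679894/31577) = 35654215368212/4511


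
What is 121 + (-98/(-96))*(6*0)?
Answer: 121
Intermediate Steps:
121 + (-98/(-96))*(6*0) = 121 - 98*(-1/96)*0 = 121 + (49/48)*0 = 121 + 0 = 121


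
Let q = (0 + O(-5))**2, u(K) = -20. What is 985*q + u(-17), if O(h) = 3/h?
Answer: 1673/5 ≈ 334.60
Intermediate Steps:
q = 9/25 (q = (0 + 3/(-5))**2 = (0 + 3*(-1/5))**2 = (0 - 3/5)**2 = (-3/5)**2 = 9/25 ≈ 0.36000)
985*q + u(-17) = 985*(9/25) - 20 = 1773/5 - 20 = 1673/5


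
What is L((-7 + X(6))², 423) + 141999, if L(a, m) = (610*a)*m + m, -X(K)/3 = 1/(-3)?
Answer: 9431502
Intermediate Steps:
X(K) = 1 (X(K) = -3/(-3) = -3*(-⅓) = 1)
L(a, m) = m + 610*a*m (L(a, m) = 610*a*m + m = m + 610*a*m)
L((-7 + X(6))², 423) + 141999 = 423*(1 + 610*(-7 + 1)²) + 141999 = 423*(1 + 610*(-6)²) + 141999 = 423*(1 + 610*36) + 141999 = 423*(1 + 21960) + 141999 = 423*21961 + 141999 = 9289503 + 141999 = 9431502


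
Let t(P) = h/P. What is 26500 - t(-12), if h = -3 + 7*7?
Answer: 159023/6 ≈ 26504.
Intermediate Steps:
h = 46 (h = -3 + 49 = 46)
t(P) = 46/P
26500 - t(-12) = 26500 - 46/(-12) = 26500 - 46*(-1)/12 = 26500 - 1*(-23/6) = 26500 + 23/6 = 159023/6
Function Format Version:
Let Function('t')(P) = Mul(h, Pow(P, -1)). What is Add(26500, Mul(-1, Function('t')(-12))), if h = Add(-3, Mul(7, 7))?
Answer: Rational(159023, 6) ≈ 26504.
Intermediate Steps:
h = 46 (h = Add(-3, 49) = 46)
Function('t')(P) = Mul(46, Pow(P, -1))
Add(26500, Mul(-1, Function('t')(-12))) = Add(26500, Mul(-1, Mul(46, Pow(-12, -1)))) = Add(26500, Mul(-1, Mul(46, Rational(-1, 12)))) = Add(26500, Mul(-1, Rational(-23, 6))) = Add(26500, Rational(23, 6)) = Rational(159023, 6)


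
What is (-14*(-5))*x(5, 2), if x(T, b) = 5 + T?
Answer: 700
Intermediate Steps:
(-14*(-5))*x(5, 2) = (-14*(-5))*(5 + 5) = 70*10 = 700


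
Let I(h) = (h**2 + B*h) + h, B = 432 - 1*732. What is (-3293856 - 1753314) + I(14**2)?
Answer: -5067358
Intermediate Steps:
B = -300 (B = 432 - 732 = -300)
I(h) = h**2 - 299*h (I(h) = (h**2 - 300*h) + h = h**2 - 299*h)
(-3293856 - 1753314) + I(14**2) = (-3293856 - 1753314) + 14**2*(-299 + 14**2) = -5047170 + 196*(-299 + 196) = -5047170 + 196*(-103) = -5047170 - 20188 = -5067358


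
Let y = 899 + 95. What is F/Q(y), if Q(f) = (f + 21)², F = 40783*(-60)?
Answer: -489396/206045 ≈ -2.3752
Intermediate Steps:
y = 994
F = -2446980
Q(f) = (21 + f)²
F/Q(y) = -2446980/(21 + 994)² = -2446980/(1015²) = -2446980/1030225 = -2446980*1/1030225 = -489396/206045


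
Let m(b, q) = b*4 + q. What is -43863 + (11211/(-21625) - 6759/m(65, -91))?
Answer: -160450874409/3654625 ≈ -43904.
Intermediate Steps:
m(b, q) = q + 4*b (m(b, q) = 4*b + q = q + 4*b)
-43863 + (11211/(-21625) - 6759/m(65, -91)) = -43863 + (11211/(-21625) - 6759/(-91 + 4*65)) = -43863 + (11211*(-1/21625) - 6759/(-91 + 260)) = -43863 + (-11211/21625 - 6759/169) = -43863 - 148058034/3654625 = -160450874409/3654625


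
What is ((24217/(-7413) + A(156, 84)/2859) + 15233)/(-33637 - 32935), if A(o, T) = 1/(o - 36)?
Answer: -12911016654791/56436458268960 ≈ -0.22877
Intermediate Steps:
A(o, T) = 1/(-36 + o)
((24217/(-7413) + A(156, 84)/2859) + 15233)/(-33637 - 32935) = ((24217/(-7413) + 1/((-36 + 156)*2859)) + 15233)/(-33637 - 32935) = ((24217*(-1/7413) + (1/2859)/120) + 15233)/(-66572) = ((-24217/7413 + (1/120)*(1/2859)) + 15233)*(-1/66572) = ((-24217/7413 + 1/343080) + 15233)*(-1/66572) = (-2769453649/847750680 + 15233)*(-1/66572) = (12911016654791/847750680)*(-1/66572) = -12911016654791/56436458268960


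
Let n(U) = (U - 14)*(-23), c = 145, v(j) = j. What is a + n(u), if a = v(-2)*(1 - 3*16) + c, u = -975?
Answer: 22986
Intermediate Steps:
n(U) = 322 - 23*U (n(U) = (-14 + U)*(-23) = 322 - 23*U)
a = 239 (a = -2*(1 - 3*16) + 145 = -2*(1 - 48) + 145 = -2*(-47) + 145 = 94 + 145 = 239)
a + n(u) = 239 + (322 - 23*(-975)) = 239 + (322 + 22425) = 239 + 22747 = 22986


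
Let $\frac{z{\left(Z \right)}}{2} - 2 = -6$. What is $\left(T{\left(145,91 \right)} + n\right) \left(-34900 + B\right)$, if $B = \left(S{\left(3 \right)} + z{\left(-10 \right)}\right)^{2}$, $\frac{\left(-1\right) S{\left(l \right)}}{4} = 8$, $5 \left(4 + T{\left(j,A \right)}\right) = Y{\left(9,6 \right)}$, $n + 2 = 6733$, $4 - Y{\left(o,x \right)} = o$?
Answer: $-223975800$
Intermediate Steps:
$Y{\left(o,x \right)} = 4 - o$
$n = 6731$ ($n = -2 + 6733 = 6731$)
$z{\left(Z \right)} = -8$ ($z{\left(Z \right)} = 4 + 2 \left(-6\right) = 4 - 12 = -8$)
$T{\left(j,A \right)} = -5$ ($T{\left(j,A \right)} = -4 + \frac{4 - 9}{5} = -4 + \frac{1}{5} \left(-5\right) = -4 - 1 = -5$)
$S{\left(l \right)} = -32$ ($S{\left(l \right)} = \left(-4\right) 8 = -32$)
$B = 1600$ ($B = \left(-32 - 8\right)^{2} = \left(-40\right)^{2} = 1600$)
$\left(T{\left(145,91 \right)} + n\right) \left(-34900 + B\right) = \left(-5 + 6731\right) \left(-34900 + 1600\right) = 6726 \left(-33300\right) = -223975800$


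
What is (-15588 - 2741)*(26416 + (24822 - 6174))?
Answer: -825978056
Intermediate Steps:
(-15588 - 2741)*(26416 + (24822 - 6174)) = -18329*(26416 + 18648) = -18329*45064 = -825978056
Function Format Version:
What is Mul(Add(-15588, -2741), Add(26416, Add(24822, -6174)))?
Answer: -825978056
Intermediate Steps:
Mul(Add(-15588, -2741), Add(26416, Add(24822, -6174))) = Mul(-18329, Add(26416, 18648)) = Mul(-18329, 45064) = -825978056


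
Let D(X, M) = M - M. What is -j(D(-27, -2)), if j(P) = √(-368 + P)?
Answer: -4*I*√23 ≈ -19.183*I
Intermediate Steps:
D(X, M) = 0
-j(D(-27, -2)) = -√(-368 + 0) = -√(-368) = -4*I*√23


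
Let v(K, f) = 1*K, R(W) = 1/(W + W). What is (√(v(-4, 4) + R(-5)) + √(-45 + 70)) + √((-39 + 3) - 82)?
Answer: 5 + I*√118 + I*√410/10 ≈ 5.0 + 12.888*I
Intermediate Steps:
R(W) = 1/(2*W)
v(K, f) = K
(√(v(-4, 4) + R(-5)) + √(-45 + 70)) + √((-39 + 3) - 82) = (√(-4 + (½)/(-5)) + √(-45 + 70)) + √((-39 + 3) - 82) = (√(-4 + (½)*(-⅕)) + √25) + √(-36 - 82) = (√(-4 - ⅒) + 5) + √(-118) = (√(-41/10) + 5) + I*√118 = (I*√410/10 + 5) + I*√118 = (5 + I*√410/10) + I*√118 = 5 + I*√118 + I*√410/10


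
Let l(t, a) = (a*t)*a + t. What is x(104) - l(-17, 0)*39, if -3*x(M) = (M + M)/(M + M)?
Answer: 1988/3 ≈ 662.67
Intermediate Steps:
l(t, a) = t + t*a² (l(t, a) = t*a² + t = t + t*a²)
x(M) = -⅓ (x(M) = -(M + M)/(3*(M + M)) = -2*M/(3*(2*M)) = -2*M*1/(2*M)/3 = -⅓*1 = -⅓)
x(104) - l(-17, 0)*39 = -⅓ - (-17*(1 + 0²))*39 = -⅓ - (-17*(1 + 0))*39 = -⅓ - (-17*1)*39 = -⅓ - (-17)*39 = -⅓ - 1*(-663) = -⅓ + 663 = 1988/3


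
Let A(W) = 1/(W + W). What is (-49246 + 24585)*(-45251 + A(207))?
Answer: 461997028493/414 ≈ 1.1159e+9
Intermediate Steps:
A(W) = 1/(2*W)
(-49246 + 24585)*(-45251 + A(207)) = (-49246 + 24585)*(-45251 + (½)/207) = -24661*(-45251 + (½)*(1/207)) = -24661*(-45251 + 1/414) = -24661*(-18733913/414) = 461997028493/414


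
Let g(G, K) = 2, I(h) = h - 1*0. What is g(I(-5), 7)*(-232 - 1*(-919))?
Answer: 1374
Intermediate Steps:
I(h) = h (I(h) = h + 0 = h)
g(I(-5), 7)*(-232 - 1*(-919)) = 2*(-232 - 1*(-919)) = 2*(-232 + 919) = 2*687 = 1374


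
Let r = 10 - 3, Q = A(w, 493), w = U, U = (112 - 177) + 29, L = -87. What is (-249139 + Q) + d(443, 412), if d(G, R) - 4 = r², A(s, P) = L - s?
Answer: -249137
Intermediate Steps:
U = -36 (U = -65 + 29 = -36)
w = -36
A(s, P) = -87 - s
Q = -51 (Q = -87 - 1*(-36) = -87 + 36 = -51)
r = 7
d(G, R) = 53 (d(G, R) = 4 + 7² = 4 + 49 = 53)
(-249139 + Q) + d(443, 412) = (-249139 - 51) + 53 = -249190 + 53 = -249137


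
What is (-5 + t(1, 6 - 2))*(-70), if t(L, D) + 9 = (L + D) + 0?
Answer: 630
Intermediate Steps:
t(L, D) = -9 + D + L (t(L, D) = -9 + ((L + D) + 0) = -9 + ((D + L) + 0) = -9 + (D + L) = -9 + D + L)
(-5 + t(1, 6 - 2))*(-70) = (-5 + (-9 + (6 - 2) + 1))*(-70) = (-5 + (-9 + 4 + 1))*(-70) = (-5 - 4)*(-70) = -9*(-70) = 630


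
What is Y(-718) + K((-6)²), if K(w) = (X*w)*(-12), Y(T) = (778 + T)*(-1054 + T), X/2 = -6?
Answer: -101136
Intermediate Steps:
X = -12 (X = 2*(-6) = -12)
Y(T) = (-1054 + T)*(778 + T)
K(w) = 144*w (K(w) = -12*w*(-12) = 144*w)
Y(-718) + K((-6)²) = (-820012 + (-718)² - 276*(-718)) + 144*(-6)² = (-820012 + 515524 + 198168) + 144*36 = -106320 + 5184 = -101136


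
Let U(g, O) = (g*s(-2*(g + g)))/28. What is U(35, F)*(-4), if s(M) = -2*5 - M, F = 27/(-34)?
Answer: -650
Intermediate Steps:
F = -27/34 (F = 27*(-1/34) = -27/34 ≈ -0.79412)
s(M) = -10 - M
U(g, O) = g*(-10 + 4*g)/28 (U(g, O) = (g*(-10 - (-2)*(g + g)))/28 = (g*(-10 - (-2)*2*g))*(1/28) = (g*(-10 - (-4)*g))*(1/28) = (g*(-10 + 4*g))*(1/28) = g*(-10 + 4*g)/28)
U(35, F)*(-4) = ((1/14)*35*(-5 + 2*35))*(-4) = ((1/14)*35*(-5 + 70))*(-4) = ((1/14)*35*65)*(-4) = (325/2)*(-4) = -650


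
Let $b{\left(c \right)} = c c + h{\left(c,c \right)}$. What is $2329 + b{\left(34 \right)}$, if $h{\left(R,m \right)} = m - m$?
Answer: $3485$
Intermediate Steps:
$h{\left(R,m \right)} = 0$
$b{\left(c \right)} = c^{2}$ ($b{\left(c \right)} = c c + 0 = c^{2} + 0 = c^{2}$)
$2329 + b{\left(34 \right)} = 2329 + 34^{2} = 2329 + 1156 = 3485$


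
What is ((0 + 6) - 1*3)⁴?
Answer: 81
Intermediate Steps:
((0 + 6) - 1*3)⁴ = (6 - 3)⁴ = 3⁴ = 81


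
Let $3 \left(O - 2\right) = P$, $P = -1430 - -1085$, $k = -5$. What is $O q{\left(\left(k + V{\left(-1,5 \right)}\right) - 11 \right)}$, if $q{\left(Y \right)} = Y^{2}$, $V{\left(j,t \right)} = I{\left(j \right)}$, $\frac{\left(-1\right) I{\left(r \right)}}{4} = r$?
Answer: $-16272$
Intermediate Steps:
$I{\left(r \right)} = - 4 r$
$V{\left(j,t \right)} = - 4 j$
$P = -345$ ($P = -1430 + 1085 = -345$)
$O = -113$ ($O = 2 + \frac{1}{3} \left(-345\right) = 2 - 115 = -113$)
$O q{\left(\left(k + V{\left(-1,5 \right)}\right) - 11 \right)} = - 113 \left(\left(-5 - -4\right) - 11\right)^{2} = - 113 \left(\left(-5 + 4\right) - 11\right)^{2} = - 113 \left(-1 - 11\right)^{2} = - 113 \left(-12\right)^{2} = \left(-113\right) 144 = -16272$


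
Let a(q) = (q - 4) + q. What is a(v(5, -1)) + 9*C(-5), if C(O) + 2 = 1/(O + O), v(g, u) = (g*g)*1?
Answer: 271/10 ≈ 27.100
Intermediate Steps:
v(g, u) = g**2 (v(g, u) = g**2*1 = g**2)
a(q) = -4 + 2*q (a(q) = (-4 + q) + q = -4 + 2*q)
C(O) = -2 + 1/(2*O) (C(O) = -2 + 1/(O + O) = -2 + 1/(2*O))
a(v(5, -1)) + 9*C(-5) = (-4 + 2*5**2) + 9*(-2 + (1/2)/(-5)) = (-4 + 2*25) + 9*(-2 + (1/2)*(-1/5)) = (-4 + 50) + 9*(-2 - 1/10) = 46 + 9*(-21/10) = 46 - 189/10 = 271/10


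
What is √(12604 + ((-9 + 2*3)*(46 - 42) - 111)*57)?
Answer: √5593 ≈ 74.786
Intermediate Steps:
√(12604 + ((-9 + 2*3)*(46 - 42) - 111)*57) = √(12604 + ((-9 + 6)*4 - 111)*57) = √(12604 + (-3*4 - 111)*57) = √(12604 + (-12 - 111)*57) = √(12604 - 123*57) = √(12604 - 7011) = √5593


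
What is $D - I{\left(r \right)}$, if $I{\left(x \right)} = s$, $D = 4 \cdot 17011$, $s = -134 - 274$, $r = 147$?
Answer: $68452$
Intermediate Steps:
$s = -408$
$D = 68044$
$I{\left(x \right)} = -408$
$D - I{\left(r \right)} = 68044 - -408 = 68044 + 408 = 68452$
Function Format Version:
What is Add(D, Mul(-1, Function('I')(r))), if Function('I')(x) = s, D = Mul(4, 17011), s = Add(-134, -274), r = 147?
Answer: 68452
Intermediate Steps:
s = -408
D = 68044
Function('I')(x) = -408
Add(D, Mul(-1, Function('I')(r))) = Add(68044, Mul(-1, -408)) = Add(68044, 408) = 68452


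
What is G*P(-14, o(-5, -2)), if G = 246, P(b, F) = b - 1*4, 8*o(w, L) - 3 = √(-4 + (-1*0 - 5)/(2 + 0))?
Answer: -4428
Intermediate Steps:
o(w, L) = 3/8 + I*√26/16 (o(w, L) = 3/8 + √(-4 + (-1*0 - 5)/(2 + 0))/8 = 3/8 + √(-4 + (0 - 5)/2)/8 = 3/8 + √(-4 - 5*½)/8 = 3/8 + √(-4 - 5/2)/8 = 3/8 + √(-13/2)/8 = 3/8 + (I*√26/2)/8 = 3/8 + I*√26/16)
P(b, F) = -4 + b (P(b, F) = b - 4 = -4 + b)
G*P(-14, o(-5, -2)) = 246*(-4 - 14) = 246*(-18) = -4428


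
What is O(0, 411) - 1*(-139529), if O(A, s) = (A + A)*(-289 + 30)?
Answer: 139529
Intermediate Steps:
O(A, s) = -518*A (O(A, s) = (2*A)*(-259) = -518*A)
O(0, 411) - 1*(-139529) = -518*0 - 1*(-139529) = 0 + 139529 = 139529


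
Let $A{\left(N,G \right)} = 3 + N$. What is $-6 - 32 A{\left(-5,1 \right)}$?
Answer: $58$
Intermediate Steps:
$-6 - 32 A{\left(-5,1 \right)} = -6 - 32 \left(3 - 5\right) = -6 - -64 = -6 + 64 = 58$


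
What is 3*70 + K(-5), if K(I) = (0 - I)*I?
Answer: 185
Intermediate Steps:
K(I) = -I**2 (K(I) = (-I)*I = -I**2)
3*70 + K(-5) = 3*70 - 1*(-5)**2 = 210 - 1*25 = 210 - 25 = 185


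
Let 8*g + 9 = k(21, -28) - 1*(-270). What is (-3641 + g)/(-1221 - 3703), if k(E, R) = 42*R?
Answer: 30043/39392 ≈ 0.76267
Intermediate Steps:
g = -915/8 (g = -9/8 + (42*(-28) - 1*(-270))/8 = -9/8 + (-1176 + 270)/8 = -9/8 + (⅛)*(-906) = -9/8 - 453/4 = -915/8 ≈ -114.38)
(-3641 + g)/(-1221 - 3703) = (-3641 - 915/8)/(-1221 - 3703) = -30043/8/(-4924) = -30043/8*(-1/4924) = 30043/39392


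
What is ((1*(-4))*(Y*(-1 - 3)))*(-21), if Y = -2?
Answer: 672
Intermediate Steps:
((1*(-4))*(Y*(-1 - 3)))*(-21) = ((1*(-4))*(-2*(-1 - 3)))*(-21) = -(-8)*(-4)*(-21) = -4*8*(-21) = -32*(-21) = 672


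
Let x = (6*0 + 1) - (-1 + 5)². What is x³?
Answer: -3375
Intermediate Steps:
x = -15 (x = (0 + 1) - 1*4² = 1 - 1*16 = 1 - 16 = -15)
x³ = (-15)³ = -3375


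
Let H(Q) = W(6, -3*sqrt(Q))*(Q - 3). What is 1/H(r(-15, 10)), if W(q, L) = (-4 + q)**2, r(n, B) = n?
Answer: -1/72 ≈ -0.013889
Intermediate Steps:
H(Q) = -12 + 4*Q (H(Q) = (-4 + 6)**2*(Q - 3) = 2**2*(-3 + Q) = 4*(-3 + Q) = -12 + 4*Q)
1/H(r(-15, 10)) = 1/(-12 + 4*(-15)) = 1/(-12 - 60) = 1/(-72) = -1/72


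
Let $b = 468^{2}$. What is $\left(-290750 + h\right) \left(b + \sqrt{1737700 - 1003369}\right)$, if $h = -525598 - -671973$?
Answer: $-31621590000 - 144375 \sqrt{734331} \approx -3.1745 \cdot 10^{10}$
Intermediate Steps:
$b = 219024$
$h = 146375$ ($h = -525598 + 671973 = 146375$)
$\left(-290750 + h\right) \left(b + \sqrt{1737700 - 1003369}\right) = \left(-290750 + 146375\right) \left(219024 + \sqrt{1737700 - 1003369}\right) = - 144375 \left(219024 + \sqrt{734331}\right) = -31621590000 - 144375 \sqrt{734331}$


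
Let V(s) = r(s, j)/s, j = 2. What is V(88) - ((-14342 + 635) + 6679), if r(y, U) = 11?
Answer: 56225/8 ≈ 7028.1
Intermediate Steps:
V(s) = 11/s
V(88) - ((-14342 + 635) + 6679) = 11/88 - ((-14342 + 635) + 6679) = 11*(1/88) - (-13707 + 6679) = 1/8 - 1*(-7028) = 1/8 + 7028 = 56225/8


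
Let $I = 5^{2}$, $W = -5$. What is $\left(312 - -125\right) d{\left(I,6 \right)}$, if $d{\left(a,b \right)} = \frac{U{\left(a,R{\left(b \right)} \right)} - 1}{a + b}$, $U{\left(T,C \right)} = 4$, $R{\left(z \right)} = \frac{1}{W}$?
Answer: $\frac{1311}{31} \approx 42.29$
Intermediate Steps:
$R{\left(z \right)} = - \frac{1}{5}$ ($R{\left(z \right)} = \frac{1}{-5} = - \frac{1}{5}$)
$I = 25$
$d{\left(a,b \right)} = \frac{3}{a + b}$ ($d{\left(a,b \right)} = \frac{4 - 1}{a + b} = \frac{3}{a + b}$)
$\left(312 - -125\right) d{\left(I,6 \right)} = \left(312 - -125\right) \frac{3}{25 + 6} = \left(312 + 125\right) \frac{3}{31} = 437 \cdot 3 \cdot \frac{1}{31} = 437 \cdot \frac{3}{31} = \frac{1311}{31}$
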